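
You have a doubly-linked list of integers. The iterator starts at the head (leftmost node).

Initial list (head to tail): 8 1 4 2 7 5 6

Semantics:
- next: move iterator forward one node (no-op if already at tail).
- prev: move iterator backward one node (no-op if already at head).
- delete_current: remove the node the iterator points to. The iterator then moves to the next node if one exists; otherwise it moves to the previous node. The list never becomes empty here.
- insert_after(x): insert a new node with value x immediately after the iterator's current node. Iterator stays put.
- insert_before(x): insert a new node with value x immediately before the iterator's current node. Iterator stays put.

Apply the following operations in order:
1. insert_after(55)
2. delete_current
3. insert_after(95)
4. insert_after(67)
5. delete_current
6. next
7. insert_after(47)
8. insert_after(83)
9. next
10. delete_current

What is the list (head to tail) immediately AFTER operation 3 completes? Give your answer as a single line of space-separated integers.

Answer: 55 95 1 4 2 7 5 6

Derivation:
After 1 (insert_after(55)): list=[8, 55, 1, 4, 2, 7, 5, 6] cursor@8
After 2 (delete_current): list=[55, 1, 4, 2, 7, 5, 6] cursor@55
After 3 (insert_after(95)): list=[55, 95, 1, 4, 2, 7, 5, 6] cursor@55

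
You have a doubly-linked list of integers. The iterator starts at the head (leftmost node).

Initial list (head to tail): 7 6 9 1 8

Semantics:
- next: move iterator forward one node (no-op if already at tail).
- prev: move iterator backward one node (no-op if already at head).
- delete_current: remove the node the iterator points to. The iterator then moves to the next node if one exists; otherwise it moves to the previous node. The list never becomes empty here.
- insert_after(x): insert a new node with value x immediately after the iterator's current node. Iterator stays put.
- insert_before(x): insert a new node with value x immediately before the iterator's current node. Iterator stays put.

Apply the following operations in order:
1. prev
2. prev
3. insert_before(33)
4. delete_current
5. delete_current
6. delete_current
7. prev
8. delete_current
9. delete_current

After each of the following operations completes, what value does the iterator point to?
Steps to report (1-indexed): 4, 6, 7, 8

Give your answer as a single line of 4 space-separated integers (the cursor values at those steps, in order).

After 1 (prev): list=[7, 6, 9, 1, 8] cursor@7
After 2 (prev): list=[7, 6, 9, 1, 8] cursor@7
After 3 (insert_before(33)): list=[33, 7, 6, 9, 1, 8] cursor@7
After 4 (delete_current): list=[33, 6, 9, 1, 8] cursor@6
After 5 (delete_current): list=[33, 9, 1, 8] cursor@9
After 6 (delete_current): list=[33, 1, 8] cursor@1
After 7 (prev): list=[33, 1, 8] cursor@33
After 8 (delete_current): list=[1, 8] cursor@1
After 9 (delete_current): list=[8] cursor@8

Answer: 6 1 33 1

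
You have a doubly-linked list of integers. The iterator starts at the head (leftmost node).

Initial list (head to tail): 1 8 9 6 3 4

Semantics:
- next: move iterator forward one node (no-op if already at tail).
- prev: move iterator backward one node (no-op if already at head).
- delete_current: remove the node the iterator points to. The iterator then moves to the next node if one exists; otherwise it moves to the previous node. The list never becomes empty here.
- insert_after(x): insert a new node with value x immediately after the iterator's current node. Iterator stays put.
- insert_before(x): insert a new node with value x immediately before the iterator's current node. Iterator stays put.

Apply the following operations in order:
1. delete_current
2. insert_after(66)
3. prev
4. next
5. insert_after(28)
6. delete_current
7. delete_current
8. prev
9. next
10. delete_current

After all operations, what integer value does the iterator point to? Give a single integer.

Answer: 6

Derivation:
After 1 (delete_current): list=[8, 9, 6, 3, 4] cursor@8
After 2 (insert_after(66)): list=[8, 66, 9, 6, 3, 4] cursor@8
After 3 (prev): list=[8, 66, 9, 6, 3, 4] cursor@8
After 4 (next): list=[8, 66, 9, 6, 3, 4] cursor@66
After 5 (insert_after(28)): list=[8, 66, 28, 9, 6, 3, 4] cursor@66
After 6 (delete_current): list=[8, 28, 9, 6, 3, 4] cursor@28
After 7 (delete_current): list=[8, 9, 6, 3, 4] cursor@9
After 8 (prev): list=[8, 9, 6, 3, 4] cursor@8
After 9 (next): list=[8, 9, 6, 3, 4] cursor@9
After 10 (delete_current): list=[8, 6, 3, 4] cursor@6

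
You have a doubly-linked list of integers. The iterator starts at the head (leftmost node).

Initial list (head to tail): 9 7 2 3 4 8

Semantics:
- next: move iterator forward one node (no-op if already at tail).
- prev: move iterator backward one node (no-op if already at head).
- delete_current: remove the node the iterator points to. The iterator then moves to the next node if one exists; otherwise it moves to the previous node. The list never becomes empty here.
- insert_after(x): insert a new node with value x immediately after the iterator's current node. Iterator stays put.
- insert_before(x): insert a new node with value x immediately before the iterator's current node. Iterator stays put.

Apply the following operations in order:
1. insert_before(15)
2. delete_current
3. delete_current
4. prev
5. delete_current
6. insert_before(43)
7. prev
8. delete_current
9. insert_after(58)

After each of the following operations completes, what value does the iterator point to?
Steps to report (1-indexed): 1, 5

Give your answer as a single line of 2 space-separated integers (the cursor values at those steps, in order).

Answer: 9 2

Derivation:
After 1 (insert_before(15)): list=[15, 9, 7, 2, 3, 4, 8] cursor@9
After 2 (delete_current): list=[15, 7, 2, 3, 4, 8] cursor@7
After 3 (delete_current): list=[15, 2, 3, 4, 8] cursor@2
After 4 (prev): list=[15, 2, 3, 4, 8] cursor@15
After 5 (delete_current): list=[2, 3, 4, 8] cursor@2
After 6 (insert_before(43)): list=[43, 2, 3, 4, 8] cursor@2
After 7 (prev): list=[43, 2, 3, 4, 8] cursor@43
After 8 (delete_current): list=[2, 3, 4, 8] cursor@2
After 9 (insert_after(58)): list=[2, 58, 3, 4, 8] cursor@2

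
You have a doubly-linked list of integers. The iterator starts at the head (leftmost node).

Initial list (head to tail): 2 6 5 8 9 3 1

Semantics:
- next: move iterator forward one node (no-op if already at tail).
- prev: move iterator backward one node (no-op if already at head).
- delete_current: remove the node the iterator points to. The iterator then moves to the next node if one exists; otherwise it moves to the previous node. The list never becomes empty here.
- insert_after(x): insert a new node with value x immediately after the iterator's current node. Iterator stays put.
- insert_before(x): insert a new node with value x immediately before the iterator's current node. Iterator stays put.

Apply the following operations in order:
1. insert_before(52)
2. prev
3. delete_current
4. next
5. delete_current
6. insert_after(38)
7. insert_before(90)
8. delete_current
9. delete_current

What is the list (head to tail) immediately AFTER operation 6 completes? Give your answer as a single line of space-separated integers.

Answer: 2 5 38 8 9 3 1

Derivation:
After 1 (insert_before(52)): list=[52, 2, 6, 5, 8, 9, 3, 1] cursor@2
After 2 (prev): list=[52, 2, 6, 5, 8, 9, 3, 1] cursor@52
After 3 (delete_current): list=[2, 6, 5, 8, 9, 3, 1] cursor@2
After 4 (next): list=[2, 6, 5, 8, 9, 3, 1] cursor@6
After 5 (delete_current): list=[2, 5, 8, 9, 3, 1] cursor@5
After 6 (insert_after(38)): list=[2, 5, 38, 8, 9, 3, 1] cursor@5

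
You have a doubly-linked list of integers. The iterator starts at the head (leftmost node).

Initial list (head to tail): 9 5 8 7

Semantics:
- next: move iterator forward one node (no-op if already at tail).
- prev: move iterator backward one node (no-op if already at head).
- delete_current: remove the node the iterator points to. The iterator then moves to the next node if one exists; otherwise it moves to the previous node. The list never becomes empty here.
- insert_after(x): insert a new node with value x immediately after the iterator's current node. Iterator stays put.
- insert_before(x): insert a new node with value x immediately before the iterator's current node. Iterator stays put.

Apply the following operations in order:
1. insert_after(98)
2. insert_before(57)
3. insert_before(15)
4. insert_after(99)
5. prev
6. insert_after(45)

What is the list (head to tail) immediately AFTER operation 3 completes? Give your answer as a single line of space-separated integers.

After 1 (insert_after(98)): list=[9, 98, 5, 8, 7] cursor@9
After 2 (insert_before(57)): list=[57, 9, 98, 5, 8, 7] cursor@9
After 3 (insert_before(15)): list=[57, 15, 9, 98, 5, 8, 7] cursor@9

Answer: 57 15 9 98 5 8 7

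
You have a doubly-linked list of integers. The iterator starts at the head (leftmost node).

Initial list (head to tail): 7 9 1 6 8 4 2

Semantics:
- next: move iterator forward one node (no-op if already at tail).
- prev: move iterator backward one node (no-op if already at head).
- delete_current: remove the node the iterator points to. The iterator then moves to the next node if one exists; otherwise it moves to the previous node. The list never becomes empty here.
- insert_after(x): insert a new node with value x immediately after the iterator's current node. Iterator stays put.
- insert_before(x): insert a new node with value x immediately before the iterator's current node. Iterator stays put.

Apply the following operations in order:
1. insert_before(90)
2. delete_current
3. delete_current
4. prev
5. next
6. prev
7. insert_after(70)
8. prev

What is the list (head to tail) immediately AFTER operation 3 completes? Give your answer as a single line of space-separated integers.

Answer: 90 1 6 8 4 2

Derivation:
After 1 (insert_before(90)): list=[90, 7, 9, 1, 6, 8, 4, 2] cursor@7
After 2 (delete_current): list=[90, 9, 1, 6, 8, 4, 2] cursor@9
After 3 (delete_current): list=[90, 1, 6, 8, 4, 2] cursor@1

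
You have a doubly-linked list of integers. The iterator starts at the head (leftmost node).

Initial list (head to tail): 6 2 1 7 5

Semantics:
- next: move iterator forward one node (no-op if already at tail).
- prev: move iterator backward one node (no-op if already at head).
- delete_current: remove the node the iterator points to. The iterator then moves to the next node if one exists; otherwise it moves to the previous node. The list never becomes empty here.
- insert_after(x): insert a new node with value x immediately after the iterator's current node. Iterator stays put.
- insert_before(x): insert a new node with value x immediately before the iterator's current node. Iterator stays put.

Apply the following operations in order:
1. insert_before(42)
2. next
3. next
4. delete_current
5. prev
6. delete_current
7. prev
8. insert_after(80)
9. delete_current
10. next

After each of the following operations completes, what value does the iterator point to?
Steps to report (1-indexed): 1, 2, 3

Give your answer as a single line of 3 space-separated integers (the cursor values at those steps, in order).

After 1 (insert_before(42)): list=[42, 6, 2, 1, 7, 5] cursor@6
After 2 (next): list=[42, 6, 2, 1, 7, 5] cursor@2
After 3 (next): list=[42, 6, 2, 1, 7, 5] cursor@1
After 4 (delete_current): list=[42, 6, 2, 7, 5] cursor@7
After 5 (prev): list=[42, 6, 2, 7, 5] cursor@2
After 6 (delete_current): list=[42, 6, 7, 5] cursor@7
After 7 (prev): list=[42, 6, 7, 5] cursor@6
After 8 (insert_after(80)): list=[42, 6, 80, 7, 5] cursor@6
After 9 (delete_current): list=[42, 80, 7, 5] cursor@80
After 10 (next): list=[42, 80, 7, 5] cursor@7

Answer: 6 2 1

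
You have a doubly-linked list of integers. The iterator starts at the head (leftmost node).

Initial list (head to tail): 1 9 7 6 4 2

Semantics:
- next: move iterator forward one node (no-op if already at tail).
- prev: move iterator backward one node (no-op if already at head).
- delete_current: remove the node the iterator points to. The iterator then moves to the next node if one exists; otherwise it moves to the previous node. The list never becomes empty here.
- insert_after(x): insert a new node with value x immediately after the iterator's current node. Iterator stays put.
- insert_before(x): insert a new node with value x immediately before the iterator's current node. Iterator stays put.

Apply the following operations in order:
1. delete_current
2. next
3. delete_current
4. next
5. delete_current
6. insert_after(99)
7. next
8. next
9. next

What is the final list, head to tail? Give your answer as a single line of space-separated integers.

After 1 (delete_current): list=[9, 7, 6, 4, 2] cursor@9
After 2 (next): list=[9, 7, 6, 4, 2] cursor@7
After 3 (delete_current): list=[9, 6, 4, 2] cursor@6
After 4 (next): list=[9, 6, 4, 2] cursor@4
After 5 (delete_current): list=[9, 6, 2] cursor@2
After 6 (insert_after(99)): list=[9, 6, 2, 99] cursor@2
After 7 (next): list=[9, 6, 2, 99] cursor@99
After 8 (next): list=[9, 6, 2, 99] cursor@99
After 9 (next): list=[9, 6, 2, 99] cursor@99

Answer: 9 6 2 99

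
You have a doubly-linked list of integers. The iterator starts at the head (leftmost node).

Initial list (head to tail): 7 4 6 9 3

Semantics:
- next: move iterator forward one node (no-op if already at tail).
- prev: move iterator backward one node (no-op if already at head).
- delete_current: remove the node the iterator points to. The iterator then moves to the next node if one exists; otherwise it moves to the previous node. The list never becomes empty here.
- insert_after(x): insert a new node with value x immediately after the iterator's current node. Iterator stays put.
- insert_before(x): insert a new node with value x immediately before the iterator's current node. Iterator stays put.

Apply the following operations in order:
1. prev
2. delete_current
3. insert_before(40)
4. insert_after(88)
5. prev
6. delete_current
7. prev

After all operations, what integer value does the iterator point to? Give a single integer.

After 1 (prev): list=[7, 4, 6, 9, 3] cursor@7
After 2 (delete_current): list=[4, 6, 9, 3] cursor@4
After 3 (insert_before(40)): list=[40, 4, 6, 9, 3] cursor@4
After 4 (insert_after(88)): list=[40, 4, 88, 6, 9, 3] cursor@4
After 5 (prev): list=[40, 4, 88, 6, 9, 3] cursor@40
After 6 (delete_current): list=[4, 88, 6, 9, 3] cursor@4
After 7 (prev): list=[4, 88, 6, 9, 3] cursor@4

Answer: 4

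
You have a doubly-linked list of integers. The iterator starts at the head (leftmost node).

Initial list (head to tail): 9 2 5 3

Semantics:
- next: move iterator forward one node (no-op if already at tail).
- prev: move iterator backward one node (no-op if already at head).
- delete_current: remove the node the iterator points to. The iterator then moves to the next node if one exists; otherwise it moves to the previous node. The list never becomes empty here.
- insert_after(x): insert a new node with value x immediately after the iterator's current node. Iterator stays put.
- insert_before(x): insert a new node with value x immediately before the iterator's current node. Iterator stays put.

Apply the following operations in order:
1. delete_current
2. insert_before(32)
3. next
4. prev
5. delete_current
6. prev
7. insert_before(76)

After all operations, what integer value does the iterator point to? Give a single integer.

Answer: 32

Derivation:
After 1 (delete_current): list=[2, 5, 3] cursor@2
After 2 (insert_before(32)): list=[32, 2, 5, 3] cursor@2
After 3 (next): list=[32, 2, 5, 3] cursor@5
After 4 (prev): list=[32, 2, 5, 3] cursor@2
After 5 (delete_current): list=[32, 5, 3] cursor@5
After 6 (prev): list=[32, 5, 3] cursor@32
After 7 (insert_before(76)): list=[76, 32, 5, 3] cursor@32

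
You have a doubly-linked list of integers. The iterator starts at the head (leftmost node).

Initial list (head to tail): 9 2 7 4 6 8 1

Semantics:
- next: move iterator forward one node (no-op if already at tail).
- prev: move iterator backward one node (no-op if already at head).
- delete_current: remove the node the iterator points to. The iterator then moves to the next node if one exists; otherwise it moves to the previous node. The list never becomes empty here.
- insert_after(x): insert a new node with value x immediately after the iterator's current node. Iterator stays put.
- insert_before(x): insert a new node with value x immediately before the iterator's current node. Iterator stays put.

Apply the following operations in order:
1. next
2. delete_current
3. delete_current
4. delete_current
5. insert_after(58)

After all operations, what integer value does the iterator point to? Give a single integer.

After 1 (next): list=[9, 2, 7, 4, 6, 8, 1] cursor@2
After 2 (delete_current): list=[9, 7, 4, 6, 8, 1] cursor@7
After 3 (delete_current): list=[9, 4, 6, 8, 1] cursor@4
After 4 (delete_current): list=[9, 6, 8, 1] cursor@6
After 5 (insert_after(58)): list=[9, 6, 58, 8, 1] cursor@6

Answer: 6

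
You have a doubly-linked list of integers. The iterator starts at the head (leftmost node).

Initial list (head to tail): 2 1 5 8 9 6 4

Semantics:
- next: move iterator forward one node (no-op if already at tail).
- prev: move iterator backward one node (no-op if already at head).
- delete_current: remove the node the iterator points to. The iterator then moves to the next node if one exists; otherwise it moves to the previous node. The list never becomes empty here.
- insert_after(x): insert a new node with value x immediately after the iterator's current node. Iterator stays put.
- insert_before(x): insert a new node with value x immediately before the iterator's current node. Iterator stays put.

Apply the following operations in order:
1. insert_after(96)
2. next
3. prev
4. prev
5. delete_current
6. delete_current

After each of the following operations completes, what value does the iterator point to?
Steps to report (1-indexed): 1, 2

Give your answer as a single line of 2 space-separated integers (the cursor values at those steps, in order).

After 1 (insert_after(96)): list=[2, 96, 1, 5, 8, 9, 6, 4] cursor@2
After 2 (next): list=[2, 96, 1, 5, 8, 9, 6, 4] cursor@96
After 3 (prev): list=[2, 96, 1, 5, 8, 9, 6, 4] cursor@2
After 4 (prev): list=[2, 96, 1, 5, 8, 9, 6, 4] cursor@2
After 5 (delete_current): list=[96, 1, 5, 8, 9, 6, 4] cursor@96
After 6 (delete_current): list=[1, 5, 8, 9, 6, 4] cursor@1

Answer: 2 96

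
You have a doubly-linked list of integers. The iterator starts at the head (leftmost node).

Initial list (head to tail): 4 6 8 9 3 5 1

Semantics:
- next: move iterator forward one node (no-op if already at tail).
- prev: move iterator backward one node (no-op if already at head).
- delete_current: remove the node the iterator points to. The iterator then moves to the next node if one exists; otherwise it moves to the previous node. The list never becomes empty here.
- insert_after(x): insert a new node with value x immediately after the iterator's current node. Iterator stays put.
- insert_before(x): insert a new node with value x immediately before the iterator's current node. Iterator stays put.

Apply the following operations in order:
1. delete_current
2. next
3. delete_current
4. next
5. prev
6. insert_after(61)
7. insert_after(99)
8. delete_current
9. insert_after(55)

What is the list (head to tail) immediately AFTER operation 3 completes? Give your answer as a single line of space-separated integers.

After 1 (delete_current): list=[6, 8, 9, 3, 5, 1] cursor@6
After 2 (next): list=[6, 8, 9, 3, 5, 1] cursor@8
After 3 (delete_current): list=[6, 9, 3, 5, 1] cursor@9

Answer: 6 9 3 5 1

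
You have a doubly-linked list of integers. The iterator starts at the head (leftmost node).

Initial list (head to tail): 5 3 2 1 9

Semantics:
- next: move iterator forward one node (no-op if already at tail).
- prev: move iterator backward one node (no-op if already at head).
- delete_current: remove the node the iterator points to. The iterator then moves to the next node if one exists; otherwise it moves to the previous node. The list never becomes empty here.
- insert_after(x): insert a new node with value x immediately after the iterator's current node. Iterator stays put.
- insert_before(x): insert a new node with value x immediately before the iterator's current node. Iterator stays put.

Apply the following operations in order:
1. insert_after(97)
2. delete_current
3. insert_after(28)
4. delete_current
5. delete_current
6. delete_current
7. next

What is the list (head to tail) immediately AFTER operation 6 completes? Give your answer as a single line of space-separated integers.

Answer: 2 1 9

Derivation:
After 1 (insert_after(97)): list=[5, 97, 3, 2, 1, 9] cursor@5
After 2 (delete_current): list=[97, 3, 2, 1, 9] cursor@97
After 3 (insert_after(28)): list=[97, 28, 3, 2, 1, 9] cursor@97
After 4 (delete_current): list=[28, 3, 2, 1, 9] cursor@28
After 5 (delete_current): list=[3, 2, 1, 9] cursor@3
After 6 (delete_current): list=[2, 1, 9] cursor@2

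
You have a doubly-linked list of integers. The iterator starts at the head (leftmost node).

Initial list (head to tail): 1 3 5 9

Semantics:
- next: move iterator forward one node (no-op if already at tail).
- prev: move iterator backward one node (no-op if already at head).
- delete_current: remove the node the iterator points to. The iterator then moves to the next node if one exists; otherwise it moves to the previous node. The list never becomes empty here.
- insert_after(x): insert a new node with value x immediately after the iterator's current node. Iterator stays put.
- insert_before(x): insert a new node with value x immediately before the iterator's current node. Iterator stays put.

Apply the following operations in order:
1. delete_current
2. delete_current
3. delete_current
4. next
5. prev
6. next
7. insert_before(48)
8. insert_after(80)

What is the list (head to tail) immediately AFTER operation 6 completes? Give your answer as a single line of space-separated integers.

After 1 (delete_current): list=[3, 5, 9] cursor@3
After 2 (delete_current): list=[5, 9] cursor@5
After 3 (delete_current): list=[9] cursor@9
After 4 (next): list=[9] cursor@9
After 5 (prev): list=[9] cursor@9
After 6 (next): list=[9] cursor@9

Answer: 9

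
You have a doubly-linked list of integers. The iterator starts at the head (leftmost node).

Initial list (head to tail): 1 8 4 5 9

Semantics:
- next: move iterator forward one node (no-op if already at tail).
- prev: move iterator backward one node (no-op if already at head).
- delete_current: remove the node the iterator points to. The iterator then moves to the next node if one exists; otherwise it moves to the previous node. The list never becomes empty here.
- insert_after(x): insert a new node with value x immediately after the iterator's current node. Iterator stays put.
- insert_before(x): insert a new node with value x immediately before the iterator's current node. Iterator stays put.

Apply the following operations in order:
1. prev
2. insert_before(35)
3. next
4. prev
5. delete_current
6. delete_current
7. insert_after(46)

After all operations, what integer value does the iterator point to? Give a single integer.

Answer: 4

Derivation:
After 1 (prev): list=[1, 8, 4, 5, 9] cursor@1
After 2 (insert_before(35)): list=[35, 1, 8, 4, 5, 9] cursor@1
After 3 (next): list=[35, 1, 8, 4, 5, 9] cursor@8
After 4 (prev): list=[35, 1, 8, 4, 5, 9] cursor@1
After 5 (delete_current): list=[35, 8, 4, 5, 9] cursor@8
After 6 (delete_current): list=[35, 4, 5, 9] cursor@4
After 7 (insert_after(46)): list=[35, 4, 46, 5, 9] cursor@4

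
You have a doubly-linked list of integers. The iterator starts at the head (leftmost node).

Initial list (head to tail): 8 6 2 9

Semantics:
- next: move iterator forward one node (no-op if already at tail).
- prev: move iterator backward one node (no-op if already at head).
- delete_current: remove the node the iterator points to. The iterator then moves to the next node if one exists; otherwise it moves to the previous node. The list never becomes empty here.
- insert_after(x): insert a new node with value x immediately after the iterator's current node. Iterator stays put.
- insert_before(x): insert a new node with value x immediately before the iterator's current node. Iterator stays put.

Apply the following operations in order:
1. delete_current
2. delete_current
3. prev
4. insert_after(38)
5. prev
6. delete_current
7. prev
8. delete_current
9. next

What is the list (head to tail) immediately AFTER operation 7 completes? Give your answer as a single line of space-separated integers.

Answer: 38 9

Derivation:
After 1 (delete_current): list=[6, 2, 9] cursor@6
After 2 (delete_current): list=[2, 9] cursor@2
After 3 (prev): list=[2, 9] cursor@2
After 4 (insert_after(38)): list=[2, 38, 9] cursor@2
After 5 (prev): list=[2, 38, 9] cursor@2
After 6 (delete_current): list=[38, 9] cursor@38
After 7 (prev): list=[38, 9] cursor@38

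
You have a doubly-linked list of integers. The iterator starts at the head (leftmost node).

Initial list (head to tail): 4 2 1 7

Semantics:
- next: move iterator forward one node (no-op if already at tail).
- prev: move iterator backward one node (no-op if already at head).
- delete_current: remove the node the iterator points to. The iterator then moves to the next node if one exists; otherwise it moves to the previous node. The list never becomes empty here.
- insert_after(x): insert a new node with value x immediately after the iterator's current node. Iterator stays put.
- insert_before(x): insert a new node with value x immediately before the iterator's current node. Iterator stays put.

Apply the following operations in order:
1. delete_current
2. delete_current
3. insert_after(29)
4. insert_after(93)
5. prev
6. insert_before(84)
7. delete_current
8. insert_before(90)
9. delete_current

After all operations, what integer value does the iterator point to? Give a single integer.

Answer: 29

Derivation:
After 1 (delete_current): list=[2, 1, 7] cursor@2
After 2 (delete_current): list=[1, 7] cursor@1
After 3 (insert_after(29)): list=[1, 29, 7] cursor@1
After 4 (insert_after(93)): list=[1, 93, 29, 7] cursor@1
After 5 (prev): list=[1, 93, 29, 7] cursor@1
After 6 (insert_before(84)): list=[84, 1, 93, 29, 7] cursor@1
After 7 (delete_current): list=[84, 93, 29, 7] cursor@93
After 8 (insert_before(90)): list=[84, 90, 93, 29, 7] cursor@93
After 9 (delete_current): list=[84, 90, 29, 7] cursor@29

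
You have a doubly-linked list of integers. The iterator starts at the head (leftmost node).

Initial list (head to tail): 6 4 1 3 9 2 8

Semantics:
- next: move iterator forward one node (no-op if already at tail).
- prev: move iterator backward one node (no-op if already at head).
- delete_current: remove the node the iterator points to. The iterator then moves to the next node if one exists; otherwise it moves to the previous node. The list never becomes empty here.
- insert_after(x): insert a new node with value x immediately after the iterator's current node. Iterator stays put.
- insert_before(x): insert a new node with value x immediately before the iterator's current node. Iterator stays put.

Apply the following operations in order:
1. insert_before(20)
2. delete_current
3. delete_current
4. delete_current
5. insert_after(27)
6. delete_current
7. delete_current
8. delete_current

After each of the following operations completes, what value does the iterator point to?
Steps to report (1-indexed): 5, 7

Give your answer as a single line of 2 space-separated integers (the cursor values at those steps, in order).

After 1 (insert_before(20)): list=[20, 6, 4, 1, 3, 9, 2, 8] cursor@6
After 2 (delete_current): list=[20, 4, 1, 3, 9, 2, 8] cursor@4
After 3 (delete_current): list=[20, 1, 3, 9, 2, 8] cursor@1
After 4 (delete_current): list=[20, 3, 9, 2, 8] cursor@3
After 5 (insert_after(27)): list=[20, 3, 27, 9, 2, 8] cursor@3
After 6 (delete_current): list=[20, 27, 9, 2, 8] cursor@27
After 7 (delete_current): list=[20, 9, 2, 8] cursor@9
After 8 (delete_current): list=[20, 2, 8] cursor@2

Answer: 3 9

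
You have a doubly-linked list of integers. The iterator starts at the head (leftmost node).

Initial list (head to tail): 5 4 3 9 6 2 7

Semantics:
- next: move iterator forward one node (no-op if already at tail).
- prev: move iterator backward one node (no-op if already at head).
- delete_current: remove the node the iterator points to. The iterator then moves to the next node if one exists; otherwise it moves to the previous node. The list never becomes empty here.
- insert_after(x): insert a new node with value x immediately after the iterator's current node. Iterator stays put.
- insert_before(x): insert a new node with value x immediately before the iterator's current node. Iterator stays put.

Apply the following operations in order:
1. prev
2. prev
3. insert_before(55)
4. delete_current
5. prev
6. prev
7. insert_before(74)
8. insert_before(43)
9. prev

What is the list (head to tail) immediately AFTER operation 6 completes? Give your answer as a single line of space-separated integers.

Answer: 55 4 3 9 6 2 7

Derivation:
After 1 (prev): list=[5, 4, 3, 9, 6, 2, 7] cursor@5
After 2 (prev): list=[5, 4, 3, 9, 6, 2, 7] cursor@5
After 3 (insert_before(55)): list=[55, 5, 4, 3, 9, 6, 2, 7] cursor@5
After 4 (delete_current): list=[55, 4, 3, 9, 6, 2, 7] cursor@4
After 5 (prev): list=[55, 4, 3, 9, 6, 2, 7] cursor@55
After 6 (prev): list=[55, 4, 3, 9, 6, 2, 7] cursor@55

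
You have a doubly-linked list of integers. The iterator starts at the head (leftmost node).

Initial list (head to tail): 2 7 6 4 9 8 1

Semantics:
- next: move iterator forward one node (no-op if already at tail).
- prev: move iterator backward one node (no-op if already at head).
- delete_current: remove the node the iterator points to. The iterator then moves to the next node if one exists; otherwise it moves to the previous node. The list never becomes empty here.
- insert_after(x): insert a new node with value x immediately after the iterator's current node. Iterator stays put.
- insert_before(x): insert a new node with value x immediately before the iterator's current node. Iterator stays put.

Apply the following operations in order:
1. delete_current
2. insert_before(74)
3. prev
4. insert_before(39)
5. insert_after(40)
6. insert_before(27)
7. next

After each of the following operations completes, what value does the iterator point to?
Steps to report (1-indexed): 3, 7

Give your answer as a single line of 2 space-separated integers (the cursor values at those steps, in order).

After 1 (delete_current): list=[7, 6, 4, 9, 8, 1] cursor@7
After 2 (insert_before(74)): list=[74, 7, 6, 4, 9, 8, 1] cursor@7
After 3 (prev): list=[74, 7, 6, 4, 9, 8, 1] cursor@74
After 4 (insert_before(39)): list=[39, 74, 7, 6, 4, 9, 8, 1] cursor@74
After 5 (insert_after(40)): list=[39, 74, 40, 7, 6, 4, 9, 8, 1] cursor@74
After 6 (insert_before(27)): list=[39, 27, 74, 40, 7, 6, 4, 9, 8, 1] cursor@74
After 7 (next): list=[39, 27, 74, 40, 7, 6, 4, 9, 8, 1] cursor@40

Answer: 74 40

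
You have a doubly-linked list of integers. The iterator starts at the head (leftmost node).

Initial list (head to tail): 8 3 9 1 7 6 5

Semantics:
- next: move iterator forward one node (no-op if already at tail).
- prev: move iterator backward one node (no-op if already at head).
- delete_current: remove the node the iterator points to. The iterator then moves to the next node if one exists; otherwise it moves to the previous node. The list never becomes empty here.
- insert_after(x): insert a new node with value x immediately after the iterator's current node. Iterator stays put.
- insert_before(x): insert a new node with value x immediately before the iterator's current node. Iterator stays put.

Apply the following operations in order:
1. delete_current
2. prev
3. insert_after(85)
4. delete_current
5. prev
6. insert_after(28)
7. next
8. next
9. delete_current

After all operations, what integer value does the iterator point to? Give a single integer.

Answer: 1

Derivation:
After 1 (delete_current): list=[3, 9, 1, 7, 6, 5] cursor@3
After 2 (prev): list=[3, 9, 1, 7, 6, 5] cursor@3
After 3 (insert_after(85)): list=[3, 85, 9, 1, 7, 6, 5] cursor@3
After 4 (delete_current): list=[85, 9, 1, 7, 6, 5] cursor@85
After 5 (prev): list=[85, 9, 1, 7, 6, 5] cursor@85
After 6 (insert_after(28)): list=[85, 28, 9, 1, 7, 6, 5] cursor@85
After 7 (next): list=[85, 28, 9, 1, 7, 6, 5] cursor@28
After 8 (next): list=[85, 28, 9, 1, 7, 6, 5] cursor@9
After 9 (delete_current): list=[85, 28, 1, 7, 6, 5] cursor@1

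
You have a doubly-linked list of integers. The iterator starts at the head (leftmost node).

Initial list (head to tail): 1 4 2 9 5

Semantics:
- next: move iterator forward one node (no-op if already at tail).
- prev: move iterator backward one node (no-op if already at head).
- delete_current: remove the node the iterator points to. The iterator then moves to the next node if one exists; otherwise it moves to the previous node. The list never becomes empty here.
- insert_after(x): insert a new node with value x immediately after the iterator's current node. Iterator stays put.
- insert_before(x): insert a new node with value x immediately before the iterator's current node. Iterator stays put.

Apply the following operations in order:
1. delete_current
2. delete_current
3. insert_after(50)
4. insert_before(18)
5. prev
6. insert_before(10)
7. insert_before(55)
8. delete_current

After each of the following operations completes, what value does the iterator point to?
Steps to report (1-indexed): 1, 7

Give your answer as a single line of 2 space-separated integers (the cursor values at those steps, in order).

After 1 (delete_current): list=[4, 2, 9, 5] cursor@4
After 2 (delete_current): list=[2, 9, 5] cursor@2
After 3 (insert_after(50)): list=[2, 50, 9, 5] cursor@2
After 4 (insert_before(18)): list=[18, 2, 50, 9, 5] cursor@2
After 5 (prev): list=[18, 2, 50, 9, 5] cursor@18
After 6 (insert_before(10)): list=[10, 18, 2, 50, 9, 5] cursor@18
After 7 (insert_before(55)): list=[10, 55, 18, 2, 50, 9, 5] cursor@18
After 8 (delete_current): list=[10, 55, 2, 50, 9, 5] cursor@2

Answer: 4 18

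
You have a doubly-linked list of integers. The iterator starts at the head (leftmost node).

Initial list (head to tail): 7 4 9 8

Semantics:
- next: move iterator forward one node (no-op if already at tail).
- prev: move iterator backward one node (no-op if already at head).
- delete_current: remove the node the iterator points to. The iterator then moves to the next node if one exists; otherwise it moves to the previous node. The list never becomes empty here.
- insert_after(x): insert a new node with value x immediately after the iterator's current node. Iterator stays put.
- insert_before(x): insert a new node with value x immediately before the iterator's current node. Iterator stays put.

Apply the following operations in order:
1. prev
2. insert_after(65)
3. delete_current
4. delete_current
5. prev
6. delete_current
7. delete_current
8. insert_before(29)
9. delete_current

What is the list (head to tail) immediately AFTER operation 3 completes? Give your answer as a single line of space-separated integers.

After 1 (prev): list=[7, 4, 9, 8] cursor@7
After 2 (insert_after(65)): list=[7, 65, 4, 9, 8] cursor@7
After 3 (delete_current): list=[65, 4, 9, 8] cursor@65

Answer: 65 4 9 8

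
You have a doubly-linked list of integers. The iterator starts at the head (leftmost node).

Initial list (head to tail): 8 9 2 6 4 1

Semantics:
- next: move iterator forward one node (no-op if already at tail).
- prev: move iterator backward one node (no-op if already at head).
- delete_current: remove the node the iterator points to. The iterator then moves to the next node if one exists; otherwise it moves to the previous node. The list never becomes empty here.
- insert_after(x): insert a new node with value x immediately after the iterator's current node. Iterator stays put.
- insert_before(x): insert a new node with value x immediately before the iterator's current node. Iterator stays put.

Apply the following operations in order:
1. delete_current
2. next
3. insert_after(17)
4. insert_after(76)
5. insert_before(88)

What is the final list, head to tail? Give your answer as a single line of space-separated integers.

After 1 (delete_current): list=[9, 2, 6, 4, 1] cursor@9
After 2 (next): list=[9, 2, 6, 4, 1] cursor@2
After 3 (insert_after(17)): list=[9, 2, 17, 6, 4, 1] cursor@2
After 4 (insert_after(76)): list=[9, 2, 76, 17, 6, 4, 1] cursor@2
After 5 (insert_before(88)): list=[9, 88, 2, 76, 17, 6, 4, 1] cursor@2

Answer: 9 88 2 76 17 6 4 1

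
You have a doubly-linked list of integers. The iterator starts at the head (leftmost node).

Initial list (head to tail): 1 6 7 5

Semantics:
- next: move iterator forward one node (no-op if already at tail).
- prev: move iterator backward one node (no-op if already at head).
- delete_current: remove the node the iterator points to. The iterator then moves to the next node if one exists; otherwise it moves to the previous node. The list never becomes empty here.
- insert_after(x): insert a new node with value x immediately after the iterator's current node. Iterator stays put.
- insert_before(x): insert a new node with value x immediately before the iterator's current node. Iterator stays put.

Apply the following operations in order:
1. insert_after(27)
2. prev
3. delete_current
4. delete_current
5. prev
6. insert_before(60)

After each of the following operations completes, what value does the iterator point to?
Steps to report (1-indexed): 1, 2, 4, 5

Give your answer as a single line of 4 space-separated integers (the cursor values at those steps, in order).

Answer: 1 1 6 6

Derivation:
After 1 (insert_after(27)): list=[1, 27, 6, 7, 5] cursor@1
After 2 (prev): list=[1, 27, 6, 7, 5] cursor@1
After 3 (delete_current): list=[27, 6, 7, 5] cursor@27
After 4 (delete_current): list=[6, 7, 5] cursor@6
After 5 (prev): list=[6, 7, 5] cursor@6
After 6 (insert_before(60)): list=[60, 6, 7, 5] cursor@6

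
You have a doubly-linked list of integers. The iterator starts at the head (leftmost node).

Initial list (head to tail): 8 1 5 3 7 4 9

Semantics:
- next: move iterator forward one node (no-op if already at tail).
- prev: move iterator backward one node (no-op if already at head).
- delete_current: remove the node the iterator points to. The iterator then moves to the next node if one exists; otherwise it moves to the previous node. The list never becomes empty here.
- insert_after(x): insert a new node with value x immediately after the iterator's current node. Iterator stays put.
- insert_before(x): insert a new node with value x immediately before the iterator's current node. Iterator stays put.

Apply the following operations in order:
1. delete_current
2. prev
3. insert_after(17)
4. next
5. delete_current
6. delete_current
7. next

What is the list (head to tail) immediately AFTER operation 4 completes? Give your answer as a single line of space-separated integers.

Answer: 1 17 5 3 7 4 9

Derivation:
After 1 (delete_current): list=[1, 5, 3, 7, 4, 9] cursor@1
After 2 (prev): list=[1, 5, 3, 7, 4, 9] cursor@1
After 3 (insert_after(17)): list=[1, 17, 5, 3, 7, 4, 9] cursor@1
After 4 (next): list=[1, 17, 5, 3, 7, 4, 9] cursor@17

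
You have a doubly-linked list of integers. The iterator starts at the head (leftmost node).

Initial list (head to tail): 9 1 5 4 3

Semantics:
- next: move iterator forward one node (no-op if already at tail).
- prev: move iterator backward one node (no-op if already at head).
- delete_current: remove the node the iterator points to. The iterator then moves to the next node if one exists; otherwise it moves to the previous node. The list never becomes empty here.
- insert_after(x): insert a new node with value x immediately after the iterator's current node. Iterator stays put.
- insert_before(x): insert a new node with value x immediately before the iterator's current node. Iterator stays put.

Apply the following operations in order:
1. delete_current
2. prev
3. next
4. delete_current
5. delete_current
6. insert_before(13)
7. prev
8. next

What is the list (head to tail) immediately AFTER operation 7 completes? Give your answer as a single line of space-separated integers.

Answer: 1 13 3

Derivation:
After 1 (delete_current): list=[1, 5, 4, 3] cursor@1
After 2 (prev): list=[1, 5, 4, 3] cursor@1
After 3 (next): list=[1, 5, 4, 3] cursor@5
After 4 (delete_current): list=[1, 4, 3] cursor@4
After 5 (delete_current): list=[1, 3] cursor@3
After 6 (insert_before(13)): list=[1, 13, 3] cursor@3
After 7 (prev): list=[1, 13, 3] cursor@13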